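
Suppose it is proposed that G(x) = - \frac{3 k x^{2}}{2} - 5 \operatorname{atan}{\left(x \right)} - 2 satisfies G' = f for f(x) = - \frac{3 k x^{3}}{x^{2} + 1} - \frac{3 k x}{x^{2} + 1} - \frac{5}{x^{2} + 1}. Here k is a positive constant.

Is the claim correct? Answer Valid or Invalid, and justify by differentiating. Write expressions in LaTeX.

Valid - differentiating G returns exactly f.

d/dx[G] = \frac{- 3 k x^{3} - 3 k x - 5}{x^{2} + 1}
This equals f(x) exactly, so the claim holds.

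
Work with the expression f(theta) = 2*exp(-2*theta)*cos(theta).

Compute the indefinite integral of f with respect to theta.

A candidate is checked by its d/dtheta: the result must match f(theta).
Check: d/dtheta[2*exp(-2*theta)*sin(theta)/5 - 4*exp(-2*theta)*cos(theta)/5] = 2*exp(-2*theta)*cos(theta) = f(theta).

F(theta) = 2*exp(-2*theta)*sin(theta)/5 - 4*exp(-2*theta)*cos(theta)/5 + C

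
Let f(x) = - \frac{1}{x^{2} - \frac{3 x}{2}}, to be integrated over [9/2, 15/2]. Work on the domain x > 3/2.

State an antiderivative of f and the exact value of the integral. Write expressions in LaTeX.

The denominator factors as x \left(2 x - 3\right); partial fractions split f into directly integrable pieces: - \frac{4}{3 \left(2 x - 3\right)} + \frac{2}{3 x}.
F(x) = - \frac{2 \left(- \log{\left(x \right)} + \log{\left(x - \frac{3}{2} \right)}\right)}{3} is an antiderivative of f.
Check: d/dx[- \frac{2 \left(- \log{\left(x \right)} + \log{\left(x - \frac{3}{2} \right)}\right)}{3}] = - \frac{2}{2 x^{2} - 3 x}, which equals f(x).
F(15/2) = - \frac{2 \log{\left(6 \right)}}{3} + \frac{2 \log{\left(\frac{15}{2} \right)}}{3}; F(9/2) = - \frac{2 \log{\left(3 \right)}}{3} + \frac{2 \log{\left(\frac{9}{2} \right)}}{3}.
Integral = F(15/2) - F(9/2) = - \frac{2 \log{\left(6 \right)}}{3} - \frac{2 \log{\left(\frac{9}{2} \right)}}{3} + \frac{2 \log{\left(3 \right)}}{3} + \frac{2 \log{\left(\frac{15}{2} \right)}}{3}.

Antiderivative: F(x) = - \frac{2 \left(- \log{\left(x \right)} + \log{\left(x - \frac{3}{2} \right)}\right)}{3}; value = - \frac{2 \log{\left(6 \right)}}{3} - \frac{2 \log{\left(\frac{9}{2} \right)}}{3} + \frac{2 \log{\left(3 \right)}}{3} + \frac{2 \log{\left(\frac{15}{2} \right)}}{3}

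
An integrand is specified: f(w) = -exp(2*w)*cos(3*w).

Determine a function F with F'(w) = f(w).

An antiderivative is F(w) = -(3*sin(3*w) + 2*cos(3*w))*exp(2*w)/13.

Differentiate the proposed F(w) back; it has to land on f(w) exactly.
Check: d/dw[-(3*sin(3*w) + 2*cos(3*w))*exp(2*w)/13] = -exp(2*w)*cos(3*w) = f(w).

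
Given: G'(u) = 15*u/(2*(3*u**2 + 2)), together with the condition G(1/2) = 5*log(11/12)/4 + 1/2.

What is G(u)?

G'(u) matches the chain-rule pattern g'(h)*h' with inner function h(u) = u**2 + 2/3; substituting w = h(u) collapses the integral.
A general antiderivative is 5*log(u**2 + 2/3)/4 + C.
The condition gives C = 5*log(11/12)/4 + 1/2 - (5*log(11/12)/4) = 1/2.
So G(u) = 5*log(u**2 + 2/3)/4 + 1/2.
Check: d/du[5*log(u**2 + 2/3)/4 + 1/2] = 15*u/(6*u**2 + 4), which equals G'(u).

G(u) = 5*log(u**2 + 2/3)/4 + 1/2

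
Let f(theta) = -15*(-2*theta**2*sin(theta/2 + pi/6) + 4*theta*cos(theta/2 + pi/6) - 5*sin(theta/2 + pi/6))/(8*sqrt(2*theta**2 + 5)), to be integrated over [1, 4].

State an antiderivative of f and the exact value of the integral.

Antiderivative: F(theta) = -15*sqrt(2*theta**2 + 5)*cos(theta/2 + pi/6)/4; value = 15*sqrt(7)*cos(1/2 + pi/6)/4 - 15*sqrt(37)*cos(pi/6 + 2)/4

Recognize the product-rule pattern: f = u'v + uv' with u = -15*sqrt(2*theta**2 + 5)/4, v = cos(theta/2 + pi/6), so integration by parts undoes it.
F(theta) = -15*sqrt(2*theta**2 + 5)*cos(theta/2 + pi/6)/4 is an antiderivative of f.
Check: d/dtheta[-15*sqrt(2*theta**2 + 5)*cos(theta/2 + pi/6)/4] = (30*theta**2*sin(theta/2 + pi/6) - 60*theta*cos(theta/2 + pi/6) + 75*sin(theta/2 + pi/6))/(8*sqrt(2*theta**2 + 5)), which equals f(theta).
F(4) = -15*sqrt(37)*cos(pi/6 + 2)/4; F(1) = -15*sqrt(7)*cos(1/2 + pi/6)/4.
Integral = F(4) - F(1) = 15*sqrt(7)*cos(1/2 + pi/6)/4 - 15*sqrt(37)*cos(pi/6 + 2)/4.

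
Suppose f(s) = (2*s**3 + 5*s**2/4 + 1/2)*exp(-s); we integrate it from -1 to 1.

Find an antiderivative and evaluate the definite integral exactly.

Antiderivative: F(s) = (-8*s**3 - 29*s**2 - 58*s - 60)*exp(-s)/4; value = -155*exp(-1)/4 + 23*exp(1)/4

Recognize the product-rule pattern: f = u'v + uv' with u = -2*s**3 - 29*s**2/4 - 29*s/2 - 15, v = exp(-s), so integration by parts undoes it.
F(s) = (-8*s**3 - 29*s**2 - 58*s - 60)*exp(-s)/4 is an antiderivative of f.
Check: d/ds[(-8*s**3 - 29*s**2 - 58*s - 60)*exp(-s)/4] = (8*s**3 + 5*s**2 + 2)*exp(-s)/4, which equals f(s).
F(1) = -155*exp(-1)/4; F(-1) = -23*exp(1)/4.
Integral = F(1) - F(-1) = -155*exp(-1)/4 + 23*exp(1)/4.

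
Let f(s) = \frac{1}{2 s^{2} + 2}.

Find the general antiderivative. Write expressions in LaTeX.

F(s) = \frac{\operatorname{atan}{\left(s \right)}}{2} + C

For F(s) to be correct the identity F'(s) - f(s) = 0 must hold.
Check: d/ds[\frac{\operatorname{atan}{\left(s \right)}}{2}] = \frac{1}{2 s^{2} + 2} = f(s).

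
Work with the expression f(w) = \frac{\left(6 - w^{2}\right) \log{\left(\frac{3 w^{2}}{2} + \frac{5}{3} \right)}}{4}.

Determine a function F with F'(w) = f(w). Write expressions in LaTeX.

An antiderivative is F(w) = \frac{w^{3}}{18} - \frac{86 w}{27} + \left(- \frac{w^{3}}{12} + \frac{3 w}{2}\right) \log{\left(\frac{3 w^{2}}{2} + \frac{5}{3} \right)} + \frac{86 \sqrt{10} \operatorname{atan}{\left(\frac{3 \sqrt{10} w}{10} \right)}}{81}.

Recover f(w) by differentiating a candidate F(w); any mismatch rules it out.
Check: d/dw[\frac{w^{3}}{18} - \frac{86 w}{27} + \left(- \frac{w^{3}}{12} + \frac{3 w}{2}\right) \log{\left(\frac{3 w^{2}}{2} + \frac{5}{3} \right)} + \frac{86 \sqrt{10} \operatorname{atan}{\left(\frac{3 \sqrt{10} w}{10} \right)}}{81}] = - \frac{w^{2} \log{\left(9 w^{2} + 10 \right)}}{4} + \frac{w^{2} \log{\left(6 \right)}}{4} + \frac{3 \log{\left(9 w^{2} + 10 \right)}}{2} - \frac{3 \log{\left(6 \right)}}{2}, which equals f(w).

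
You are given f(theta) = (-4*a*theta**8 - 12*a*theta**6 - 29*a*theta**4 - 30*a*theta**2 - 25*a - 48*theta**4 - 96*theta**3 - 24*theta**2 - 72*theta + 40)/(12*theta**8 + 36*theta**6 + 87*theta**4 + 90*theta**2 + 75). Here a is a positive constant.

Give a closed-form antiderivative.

For F(theta) to be correct the identity F'(theta) - f(theta) = 0 must hold.
Check: d/dtheta[-a*theta/3 + (4*theta/3 + 2)/(theta**4 + 3*theta**2/2 + 5/2)] = (-4*a*theta**8 - 12*a*theta**6 - 29*a*theta**4 - 30*a*theta**2 - 25*a - 48*theta**4 - 96*theta**3 - 24*theta**2 - 72*theta + 40)/(12*theta**8 + 36*theta**6 + 87*theta**4 + 90*theta**2 + 75) = f(theta).

An antiderivative is F(theta) = -a*theta/3 + (4*theta/3 + 2)/(theta**4 + 3*theta**2/2 + 5/2).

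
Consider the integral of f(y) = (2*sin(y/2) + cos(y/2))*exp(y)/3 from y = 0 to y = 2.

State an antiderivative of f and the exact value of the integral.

f has the shape u'v + uv' for u = 2*exp(y)/3 and v = sin(y/2) — it is the derivative of the product u*v.
F(y) = 2*exp(y)*sin(y/2)/3 is an antiderivative of f.
Check: d/dy[2*exp(y)*sin(y/2)/3] = 2*exp(y)*sin(y/2)/3 + exp(y)*cos(y/2)/3, which equals f(y).
F(2) = 2*exp(2)*sin(1)/3; F(0) = 0.
Integral = F(2) - F(0) = 2*exp(2)*sin(1)/3.

Antiderivative: F(y) = 2*exp(y)*sin(y/2)/3; value = 2*exp(2)*sin(1)/3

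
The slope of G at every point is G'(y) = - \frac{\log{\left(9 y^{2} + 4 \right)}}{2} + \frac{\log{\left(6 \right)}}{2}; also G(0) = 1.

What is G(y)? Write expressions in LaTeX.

G(y) = - \frac{y \log{\left(\frac{3 y^{2}}{2} + \frac{2}{3} \right)}}{2} + y - \frac{2 \operatorname{atan}{\left(\frac{3 y}{2} \right)}}{3} + 1

The proposed G(y) is checked by its d/dy: the result must match the given G'(y).
A general antiderivative is - \frac{y \log{\left(\frac{3 y^{2}}{2} + \frac{2}{3} \right)}}{2} + y - \frac{2 \operatorname{atan}{\left(\frac{3 y}{2} \right)}}{3} + C.
The condition gives C = 1 - (0) = 1.
So G(y) = - \frac{y \log{\left(\frac{3 y^{2}}{2} + \frac{2}{3} \right)}}{2} + y - \frac{2 \operatorname{atan}{\left(\frac{3 y}{2} \right)}}{3} + 1.
Check: d/dy[- \frac{y \log{\left(\frac{3 y^{2}}{2} + \frac{2}{3} \right)}}{2} + y - \frac{2 \operatorname{atan}{\left(\frac{3 y}{2} \right)}}{3} + 1] = - \frac{\log{\left(9 y^{2} + 4 \right)}}{2} + \frac{\log{\left(6 \right)}}{2} = G'(y).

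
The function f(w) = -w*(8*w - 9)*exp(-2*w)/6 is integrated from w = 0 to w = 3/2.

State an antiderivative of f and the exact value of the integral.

Antiderivative: F(w) = 2*w**2*exp(-2*w)/3 - w*exp(-2*w)/12 - exp(-2*w)/24; value = 1/24 + 4*exp(-3)/3

Recognize the product-rule pattern: f = u'v + uv' with u = 2*w**2/3 - w/12 - 1/24, v = exp(-2*w), so integration by parts undoes it.
F(w) = 2*w**2*exp(-2*w)/3 - w*exp(-2*w)/12 - exp(-2*w)/24 is an antiderivative of f.
Check: d/dw[2*w**2*exp(-2*w)/3 - w*exp(-2*w)/12 - exp(-2*w)/24] = (-8*w**2 + 9*w)*exp(-2*w)/6, which equals f(w).
F(3/2) = 4*exp(-3)/3; F(0) = -1/24.
Integral = F(3/2) - F(0) = 1/24 + 4*exp(-3)/3.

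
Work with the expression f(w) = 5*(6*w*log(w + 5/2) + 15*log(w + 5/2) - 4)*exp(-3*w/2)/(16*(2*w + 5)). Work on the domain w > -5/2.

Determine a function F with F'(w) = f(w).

An antiderivative is F(w) = -5*exp(-3*w/2)*log(w + 5/2)/8.

f has the shape u'v + uv' for u = -5*exp(-3*w/2)/8 and v = log(w + 5/2) — it is the derivative of the product u*v.
Check: d/dw[-5*exp(-3*w/2)*log(w + 5/2)/8] = (30*w*log(w + 5/2) + 75*log(w + 5/2) - 20)/(32*w*exp(3*w/2) + 80*exp(3*w/2)), which equals f(w).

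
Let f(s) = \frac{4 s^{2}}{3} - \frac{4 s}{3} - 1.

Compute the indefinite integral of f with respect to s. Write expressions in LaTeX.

Integrate term by term and add the pieces.
Check: d/ds[\frac{s \left(4 s^{2} - 6 s - 9\right)}{9}] = \frac{4 s^{2}}{3} - \frac{4 s}{3} - 1 = f(s).

F(s) = \frac{s \left(4 s^{2} - 6 s - 9\right)}{9} + C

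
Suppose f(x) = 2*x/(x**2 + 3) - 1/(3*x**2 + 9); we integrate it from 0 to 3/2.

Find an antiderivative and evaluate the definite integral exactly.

The integrand splits into summands that can be handled one at a time.
F(x) = (9*log(x**2 + 3) - sqrt(3)*atan(sqrt(3)*x/3))/9 is an antiderivative of f.
Check: d/dx[(9*log(x**2 + 3) - sqrt(3)*atan(sqrt(3)*x/3))/9] = (6*x - 1)/(3*x**2 + 9), which equals f(x).
F(3/2) = -sqrt(3)*atan(sqrt(3)/2)/9 + log(21/4); F(0) = log(3).
Integral = F(3/2) - F(0) = -log(3) - sqrt(3)*atan(sqrt(3)/2)/9 + log(21/4).

Antiderivative: F(x) = (9*log(x**2 + 3) - sqrt(3)*atan(sqrt(3)*x/3))/9; value = -log(3) - sqrt(3)*atan(sqrt(3)/2)/9 + log(21/4)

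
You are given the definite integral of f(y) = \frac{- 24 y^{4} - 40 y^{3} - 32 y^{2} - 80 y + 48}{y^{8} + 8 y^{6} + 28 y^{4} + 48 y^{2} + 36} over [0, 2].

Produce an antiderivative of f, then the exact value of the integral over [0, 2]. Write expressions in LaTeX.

Antiderivative: F(y) = \frac{4 y + 5}{\frac{y^{4}}{2} + 2 y^{2} + 3}; value = - \frac{56}{57}

Recognize the product-rule pattern: f = u'v + uv' with u = \frac{1}{\frac{y^{4}}{2} + 2 y^{2} + 3}, v = 4 y + 5, so integration by parts undoes it.
F(y) = \frac{4 y + 5}{\frac{y^{4}}{2} + 2 y^{2} + 3} is an antiderivative of f.
Check: d/dy[\frac{4 y + 5}{\frac{y^{4}}{2} + 2 y^{2} + 3}] = \frac{- 24 y^{4} - 40 y^{3} - 32 y^{2} - 80 y + 48}{y^{8} + 8 y^{6} + 28 y^{4} + 48 y^{2} + 36} = f(y).
F(2) = \frac{13}{19}; F(0) = \frac{5}{3}.
Integral = F(2) - F(0) = - \frac{56}{57}.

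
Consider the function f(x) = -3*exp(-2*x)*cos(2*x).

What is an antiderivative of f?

An antiderivative F(x) passes only if d/dx[F] lands on f(x) exactly.
Check: d/dx[-3*exp(-2*x)*sin(2*x)/4 + 3*exp(-2*x)*cos(2*x)/4] = -3*exp(-2*x)*cos(2*x) = f(x).

An antiderivative is F(x) = -3*exp(-2*x)*sin(2*x)/4 + 3*exp(-2*x)*cos(2*x)/4.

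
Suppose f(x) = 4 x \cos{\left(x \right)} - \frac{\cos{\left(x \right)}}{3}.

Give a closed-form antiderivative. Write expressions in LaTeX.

Integrate term by term and add the pieces.
Check: d/dx[4 x \sin{\left(x \right)} - \frac{\sin{\left(x \right)}}{3} + 4 \cos{\left(x \right)}] = 4 x \cos{\left(x \right)} - \frac{\cos{\left(x \right)}}{3} = f(x).

An antiderivative is F(x) = 4 x \sin{\left(x \right)} - \frac{\sin{\left(x \right)}}{3} + 4 \cos{\left(x \right)}.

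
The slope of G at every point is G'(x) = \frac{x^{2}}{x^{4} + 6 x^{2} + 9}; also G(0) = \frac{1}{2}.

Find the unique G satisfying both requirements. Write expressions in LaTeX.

G(x) = - \frac{x}{2 x^{2} + 6} + \frac{\sqrt{3} \operatorname{atan}{\left(\frac{\sqrt{3} x}{3} \right)}}{6} + \frac{1}{2}

Recover the given G'(x) by differentiating a candidate G(x); any mismatch rules it out.
A general antiderivative is - \frac{x}{2 x^{2} + 6} + \frac{\sqrt{3} \operatorname{atan}{\left(\frac{\sqrt{3} x}{3} \right)}}{6} + C.
The condition gives C = \frac{1}{2} - (0) = \frac{1}{2}.
So G(x) = - \frac{x}{2 x^{2} + 6} + \frac{\sqrt{3} \operatorname{atan}{\left(\frac{\sqrt{3} x}{3} \right)}}{6} + \frac{1}{2}.
Check: d/dx[- \frac{x}{2 x^{2} + 6} + \frac{\sqrt{3} \operatorname{atan}{\left(\frac{\sqrt{3} x}{3} \right)}}{6} + \frac{1}{2}] = \frac{x^{2}}{x^{4} + 6 x^{2} + 9} = G'(x).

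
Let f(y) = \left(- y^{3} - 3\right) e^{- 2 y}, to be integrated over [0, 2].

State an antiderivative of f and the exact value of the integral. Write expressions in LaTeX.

Recognize the product-rule pattern: f = u'v + uv' with u = \frac{y^{3}}{2} + \frac{3 y^{2}}{4} + \frac{3 y}{4} + \frac{15}{8}, v = e^{- 2 y}, so integration by parts undoes it.
F(y) = \frac{\left(4 y^{3} + 6 y^{2} + 6 y + 15\right) e^{- 2 y}}{8} is an antiderivative of f.
Check: d/dy[\frac{\left(4 y^{3} + 6 y^{2} + 6 y + 15\right) e^{- 2 y}}{8}] = \left(- y^{3} - 3\right) e^{- 2 y} = f(y).
F(2) = \frac{83}{8 e^{4}}; F(0) = \frac{15}{8}.
Integral = F(2) - F(0) = - \frac{15}{8} + \frac{83}{8 e^{4}}.

Antiderivative: F(y) = \frac{\left(4 y^{3} + 6 y^{2} + 6 y + 15\right) e^{- 2 y}}{8}; value = - \frac{15}{8} + \frac{83}{8 e^{4}}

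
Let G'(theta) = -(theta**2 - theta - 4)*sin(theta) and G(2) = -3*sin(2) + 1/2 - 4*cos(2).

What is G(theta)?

G(theta) = (2*theta**2*cos(theta) - 4*theta*sin(theta) - 2*theta*cos(theta) + 2*sin(theta) - 12*cos(theta) + 1)/2

For G(theta) to be correct, d/dtheta[G] must agree with the stated G'(theta) identically.
A general antiderivative is theta**2*cos(theta) - 2*theta*sin(theta) - theta*cos(theta) + sin(theta) - 6*cos(theta) + C.
The condition gives C = -3*sin(2) + 1/2 - 4*cos(2) - (-3*sin(2) - 4*cos(2)) = 1/2.
So G(theta) = (2*theta**2*cos(theta) - 4*theta*sin(theta) - 2*theta*cos(theta) + 2*sin(theta) - 12*cos(theta) + 1)/2.
Check: d/dtheta[(2*theta**2*cos(theta) - 4*theta*sin(theta) - 2*theta*cos(theta) + 2*sin(theta) - 12*cos(theta) + 1)/2] = -theta**2*sin(theta) + theta*sin(theta) + 4*sin(theta), which equals G'(theta).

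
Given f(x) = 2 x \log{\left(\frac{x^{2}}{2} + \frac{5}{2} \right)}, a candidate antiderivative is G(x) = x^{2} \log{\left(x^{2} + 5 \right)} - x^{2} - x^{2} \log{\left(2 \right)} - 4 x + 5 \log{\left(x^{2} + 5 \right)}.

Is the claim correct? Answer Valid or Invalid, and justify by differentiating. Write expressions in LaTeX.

Invalid: d/dx[G] - f = -4, which is not 0.

d/dx[G] = 2 x \log{\left(x^{2} + 5 \right)} - 2 x \log{\left(2 \right)} - 4
d/dx[G] - f(x) = -4 != 0.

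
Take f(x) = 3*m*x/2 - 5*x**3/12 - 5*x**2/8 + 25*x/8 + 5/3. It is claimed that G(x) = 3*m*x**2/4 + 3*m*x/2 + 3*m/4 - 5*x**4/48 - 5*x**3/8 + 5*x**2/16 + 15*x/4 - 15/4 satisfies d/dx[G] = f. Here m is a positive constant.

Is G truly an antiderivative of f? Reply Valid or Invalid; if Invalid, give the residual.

Invalid: d/dx[G] - f = 3*m/2 - 5*x**2/4 - 5*x/2 + 25/12, which is not 0.

d/dx[G] = 3*m*x/2 + 3*m/2 - 5*x**3/12 - 15*x**2/8 + 5*x/8 + 15/4
d/dx[G] - f(x) = 3*m/2 - 5*x**2/4 - 5*x/2 + 25/12 != 0.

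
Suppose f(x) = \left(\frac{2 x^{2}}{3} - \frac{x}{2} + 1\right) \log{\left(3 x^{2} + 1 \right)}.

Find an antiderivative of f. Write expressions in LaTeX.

An antiderivative is F(x) = \frac{2 x^{3} \log{\left(3 x^{2} + 1 \right)}}{9} - \frac{4 x^{3}}{27} - \frac{x^{2} \log{\left(3 x^{2} + 1 \right)}}{4} + \frac{x^{2}}{4} + x \log{\left(3 x^{2} + 1 \right)} - \frac{50 x}{27} - \frac{\log{\left(x^{2} + \frac{1}{3} \right)}}{12} + \frac{50 \sqrt{3} \operatorname{atan}{\left(\sqrt{3} x \right)}}{81}.

Recover f(x) by differentiating a candidate F(x); any mismatch rules it out.
Check: d/dx[\frac{2 x^{3} \log{\left(3 x^{2} + 1 \right)}}{9} - \frac{4 x^{3}}{27} - \frac{x^{2} \log{\left(3 x^{2} + 1 \right)}}{4} + \frac{x^{2}}{4} + x \log{\left(3 x^{2} + 1 \right)} - \frac{50 x}{27} - \frac{\log{\left(x^{2} + \frac{1}{3} \right)}}{12} + \frac{50 \sqrt{3} \operatorname{atan}{\left(\sqrt{3} x \right)}}{81}] = \frac{2 x^{2} \log{\left(3 x^{2} + 1 \right)}}{3} - \frac{x \log{\left(3 x^{2} + 1 \right)}}{2} + \log{\left(3 x^{2} + 1 \right)}, which equals f(x).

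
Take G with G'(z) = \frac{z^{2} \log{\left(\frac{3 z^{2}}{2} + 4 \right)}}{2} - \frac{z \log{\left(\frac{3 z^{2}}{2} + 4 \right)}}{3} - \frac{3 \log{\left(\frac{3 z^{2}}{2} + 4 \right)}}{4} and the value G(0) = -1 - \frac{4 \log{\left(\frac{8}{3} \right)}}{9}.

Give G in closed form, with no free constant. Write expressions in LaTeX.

The integrand splits into summands that can be handled one at a time.
A general antiderivative is - \frac{z^{3}}{9} + \frac{z^{2}}{6} + \frac{43 z}{18} + \left(\frac{z^{3}}{6} - \frac{z^{2}}{6} - \frac{3 z}{4}\right) \log{\left(\frac{3 z^{2}}{2} + 4 \right)} - \frac{4 \log{\left(z^{2} + \frac{8}{3} \right)}}{9} - \frac{43 \sqrt{6} \operatorname{atan}{\left(\frac{\sqrt{6} z}{4} \right)}}{27} + C.
The condition gives C = -1 - \frac{4 \log{\left(\frac{8}{3} \right)}}{9} - (- \frac{4 \log{\left(\frac{8}{3} \right)}}{9}) = -1.
So G(z) = - \frac{z^{3}}{9} + \frac{z^{2}}{6} + \frac{43 z}{18} + \left(\frac{z^{3}}{6} - \frac{z^{2}}{6} - \frac{3 z}{4}\right) \log{\left(\frac{3 z^{2}}{2} + 4 \right)} - \frac{4 \log{\left(z^{2} + \frac{8}{3} \right)}}{9} - \frac{43 \sqrt{6} \operatorname{atan}{\left(\frac{\sqrt{6} z}{4} \right)}}{27} - 1.
Check: d/dz[- \frac{z^{3}}{9} + \frac{z^{2}}{6} + \frac{43 z}{18} + \left(\frac{z^{3}}{6} - \frac{z^{2}}{6} - \frac{3 z}{4}\right) \log{\left(\frac{3 z^{2}}{2} + 4 \right)} - \frac{4 \log{\left(z^{2} + \frac{8}{3} \right)}}{9} - \frac{43 \sqrt{6} \operatorname{atan}{\left(\frac{\sqrt{6} z}{4} \right)}}{27} - 1] = \frac{z^{2} \log{\left(\frac{3 z^{2}}{2} + 4 \right)}}{2} - \frac{z \log{\left(\frac{3 z^{2}}{2} + 4 \right)}}{3} - \frac{3 \log{\left(\frac{3 z^{2}}{2} + 4 \right)}}{4} = G'(z).

G(z) = - \frac{z^{3}}{9} + \frac{z^{2}}{6} + \frac{43 z}{18} + \left(\frac{z^{3}}{6} - \frac{z^{2}}{6} - \frac{3 z}{4}\right) \log{\left(\frac{3 z^{2}}{2} + 4 \right)} - \frac{4 \log{\left(z^{2} + \frac{8}{3} \right)}}{9} - \frac{43 \sqrt{6} \operatorname{atan}{\left(\frac{\sqrt{6} z}{4} \right)}}{27} - 1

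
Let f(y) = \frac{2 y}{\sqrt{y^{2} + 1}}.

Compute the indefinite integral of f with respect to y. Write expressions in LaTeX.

F(y) = \sqrt{4 y^{2} + 4} + C

The substitution u = 4 y^{2} + 4 works: f is exactly (dF/du)*(du/dy) for that inner function.
Check: d/dy[\sqrt{4 y^{2} + 4}] = \frac{2 y}{\sqrt{y^{2} + 1}} = f(y).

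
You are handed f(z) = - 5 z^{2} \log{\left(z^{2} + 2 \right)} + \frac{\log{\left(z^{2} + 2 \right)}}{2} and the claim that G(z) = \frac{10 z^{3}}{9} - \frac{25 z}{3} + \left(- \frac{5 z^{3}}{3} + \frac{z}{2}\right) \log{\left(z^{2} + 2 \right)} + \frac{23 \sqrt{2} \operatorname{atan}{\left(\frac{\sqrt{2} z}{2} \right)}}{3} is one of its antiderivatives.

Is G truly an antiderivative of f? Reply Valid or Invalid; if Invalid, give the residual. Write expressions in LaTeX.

d/dz[G] = - 5 z^{2} \log{\left(z^{2} + 2 \right)} + \frac{\log{\left(z^{2} + 2 \right)}}{2} - \frac{2}{3}
d/dz[G] - f(z) = - \frac{2}{3} != 0.

Invalid: d/dz[G] - f = - \frac{2}{3}, which is not 0.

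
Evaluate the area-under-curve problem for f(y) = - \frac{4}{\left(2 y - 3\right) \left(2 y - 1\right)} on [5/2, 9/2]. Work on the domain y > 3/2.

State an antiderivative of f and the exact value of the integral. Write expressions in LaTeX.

The denominator factors as \left(2 y - 3\right) \left(2 y - 1\right); partial fractions split f into directly integrable pieces: \frac{2}{2 y - 1} - \frac{2}{2 y - 3}.
F(y) = - \log{\left(y - \frac{3}{2} \right)} + \log{\left(y - \frac{1}{2} \right)} is an antiderivative of f.
Check: d/dy[- \log{\left(y - \frac{3}{2} \right)} + \log{\left(y - \frac{1}{2} \right)}] = - \frac{4}{4 y^{2} - 8 y + 3}, which equals f(y).
F(9/2) = - \log{\left(3 \right)} + \log{\left(4 \right)}; F(5/2) = \log{\left(2 \right)}.
Integral = F(9/2) - F(5/2) = - \log{\left(3 \right)} - \log{\left(2 \right)} + \log{\left(4 \right)}.

Antiderivative: F(y) = - \log{\left(y - \frac{3}{2} \right)} + \log{\left(y - \frac{1}{2} \right)}; value = - \log{\left(3 \right)} - \log{\left(2 \right)} + \log{\left(4 \right)}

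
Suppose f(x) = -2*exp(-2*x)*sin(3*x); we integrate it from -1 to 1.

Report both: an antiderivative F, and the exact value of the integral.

Antiderivative: F(x) = 4*exp(-2*x)*sin(3*x)/13 + 6*exp(-2*x)*cos(3*x)/13; value = 6*exp(-2)*cos(3)/13 + 4*exp(-2)*sin(3)/13 + 4*exp(2)*sin(3)/13 - 6*exp(2)*cos(3)/13

A candidate is checked by its d/dx: the result must match f(x).
F(x) = 4*exp(-2*x)*sin(3*x)/13 + 6*exp(-2*x)*cos(3*x)/13 is an antiderivative of f.
Check: d/dx[4*exp(-2*x)*sin(3*x)/13 + 6*exp(-2*x)*cos(3*x)/13] = -2*exp(-2*x)*sin(3*x) = f(x).
F(1) = 6*exp(-2)*cos(3)/13 + 4*exp(-2)*sin(3)/13; F(-1) = 6*exp(2)*cos(3)/13 - 4*exp(2)*sin(3)/13.
Integral = F(1) - F(-1) = 6*exp(-2)*cos(3)/13 + 4*exp(-2)*sin(3)/13 + 4*exp(2)*sin(3)/13 - 6*exp(2)*cos(3)/13.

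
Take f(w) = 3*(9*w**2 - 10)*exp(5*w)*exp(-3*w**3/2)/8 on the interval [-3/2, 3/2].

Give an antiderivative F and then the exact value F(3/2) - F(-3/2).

Antiderivative: F(w) = -3*exp(5*w)*exp(-3*w**3/2)/4; value = -3*exp(39/16)/4 + 3*exp(-39/16)/4

f matches the chain-rule pattern g'(h)*h' with inner function h(w) = -3*w**3/2 + 5*w; substituting u = h(w) collapses the integral.
F(w) = -3*exp(5*w)*exp(-3*w**3/2)/4 is an antiderivative of f.
Check: d/dw[-3*exp(5*w)*exp(-3*w**3/2)/4] = (27*w**2*exp(5*w) - 30*exp(5*w))*exp(-3*w**3/2)/8, which equals f(w).
F(3/2) = -3*exp(39/16)/4; F(-3/2) = -3*exp(-39/16)/4.
Integral = F(3/2) - F(-3/2) = -3*exp(39/16)/4 + 3*exp(-39/16)/4.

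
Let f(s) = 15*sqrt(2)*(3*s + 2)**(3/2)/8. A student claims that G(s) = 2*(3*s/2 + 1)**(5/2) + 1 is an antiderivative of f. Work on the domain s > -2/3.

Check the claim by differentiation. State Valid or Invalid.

d/ds[G] = sqrt(2)*(45*s*sqrt(3*s + 2) + 30*sqrt(3*s + 2))/8
This equals f(s) exactly, so the claim holds.

Valid - the claim checks out under differentiation.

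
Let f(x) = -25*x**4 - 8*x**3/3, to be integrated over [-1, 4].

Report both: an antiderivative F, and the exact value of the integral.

The integrand splits into summands that can be handled one at a time.
F(x) = (-15*x**5 - 2*x**4 - 3)/3 is an antiderivative of f.
Check: d/dx[(-15*x**5 - 2*x**4 - 3)/3] = -25*x**4 - 8*x**3/3 = f(x).
F(4) = -15875/3; F(-1) = 10/3.
Integral = F(4) - F(-1) = -5295.

Antiderivative: F(x) = (-15*x**5 - 2*x**4 - 3)/3; value = -5295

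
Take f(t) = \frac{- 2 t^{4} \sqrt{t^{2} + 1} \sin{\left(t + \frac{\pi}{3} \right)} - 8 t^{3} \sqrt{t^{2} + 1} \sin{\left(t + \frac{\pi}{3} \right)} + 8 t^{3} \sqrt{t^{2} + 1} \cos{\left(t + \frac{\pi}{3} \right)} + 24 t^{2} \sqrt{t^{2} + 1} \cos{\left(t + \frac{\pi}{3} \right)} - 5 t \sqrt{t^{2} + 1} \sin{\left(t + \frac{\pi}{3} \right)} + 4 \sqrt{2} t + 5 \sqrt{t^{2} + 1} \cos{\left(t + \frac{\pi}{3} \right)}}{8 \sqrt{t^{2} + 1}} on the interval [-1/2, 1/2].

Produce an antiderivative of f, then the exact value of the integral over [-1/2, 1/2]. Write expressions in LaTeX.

Antiderivative: F(t) = \frac{t \left(2 t^{3} + 8 t^{2} + 5\right) \cos{\left(t + \frac{\pi}{3} \right)} + 4 \sqrt{2} \sqrt{t^{2} + 1}}{8}; value = \frac{29 \cos{\left(\frac{1}{2} + \frac{\pi}{3} \right)}}{64} + \frac{27 \sin{\left(\frac{1}{2} + \frac{\pi}{6} \right)}}{64}

Whatever form F(t) takes, F'(t) = f(t) is non-negotiable.
F(t) = \frac{t \left(2 t^{3} + 8 t^{2} + 5\right) \cos{\left(t + \frac{\pi}{3} \right)} + 4 \sqrt{2} \sqrt{t^{2} + 1}}{8} is an antiderivative of f.
Check: d/dt[\frac{t \left(2 t^{3} + 8 t^{2} + 5\right) \cos{\left(t + \frac{\pi}{3} \right)} + 4 \sqrt{2} \sqrt{t^{2} + 1}}{8}] = \frac{- 2 t^{4} \sqrt{t^{2} + 1} \sin{\left(t + \frac{\pi}{3} \right)} - 8 t^{3} \sqrt{t^{2} + 1} \sin{\left(t + \frac{\pi}{3} \right)} + 8 t^{3} \sqrt{t^{2} + 1} \cos{\left(t + \frac{\pi}{3} \right)} + 24 t^{2} \sqrt{t^{2} + 1} \cos{\left(t + \frac{\pi}{3} \right)} - 5 t \sqrt{t^{2} + 1} \sin{\left(t + \frac{\pi}{3} \right)} + 4 \sqrt{2} t + 5 \sqrt{t^{2} + 1} \cos{\left(t + \frac{\pi}{3} \right)}}{8 \sqrt{t^{2} + 1}} = f(t).
F(1/2) = \frac{29 \cos{\left(\frac{1}{2} + \frac{\pi}{3} \right)}}{64} + \frac{\sqrt{10}}{4}; F(-1/2) = - \frac{27 \sin{\left(\frac{1}{2} + \frac{\pi}{6} \right)}}{64} + \frac{\sqrt{10}}{4}.
Integral = F(1/2) - F(-1/2) = \frac{29 \cos{\left(\frac{1}{2} + \frac{\pi}{3} \right)}}{64} + \frac{27 \sin{\left(\frac{1}{2} + \frac{\pi}{6} \right)}}{64}.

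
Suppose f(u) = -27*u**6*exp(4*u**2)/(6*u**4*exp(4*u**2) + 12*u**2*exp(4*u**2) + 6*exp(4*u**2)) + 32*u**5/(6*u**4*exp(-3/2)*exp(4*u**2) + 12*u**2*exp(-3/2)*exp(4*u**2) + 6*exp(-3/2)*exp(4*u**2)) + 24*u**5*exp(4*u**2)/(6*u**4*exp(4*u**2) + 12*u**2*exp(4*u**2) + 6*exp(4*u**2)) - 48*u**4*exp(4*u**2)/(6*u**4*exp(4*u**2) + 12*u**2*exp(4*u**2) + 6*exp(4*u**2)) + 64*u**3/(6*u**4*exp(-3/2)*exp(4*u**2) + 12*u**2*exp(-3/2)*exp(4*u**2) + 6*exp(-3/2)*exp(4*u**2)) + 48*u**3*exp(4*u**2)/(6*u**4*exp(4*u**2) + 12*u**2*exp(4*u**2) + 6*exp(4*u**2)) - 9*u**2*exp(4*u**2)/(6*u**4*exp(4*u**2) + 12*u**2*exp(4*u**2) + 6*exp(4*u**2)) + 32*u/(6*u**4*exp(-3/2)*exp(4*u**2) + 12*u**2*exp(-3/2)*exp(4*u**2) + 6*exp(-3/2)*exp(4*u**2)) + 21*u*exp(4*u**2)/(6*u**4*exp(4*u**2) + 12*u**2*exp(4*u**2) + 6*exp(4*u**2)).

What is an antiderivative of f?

An antiderivative is F(u) = -3*u**3/2 + 2*u**2 + u - 2*u/(2*u**2 + 2) - 2*exp(3/2)*exp(-4*u**2)/3 + 1/(4*u**2 + 4).

Integrate term by term and add the pieces.
Check: d/du[-3*u**3/2 + 2*u**2 + u - 2*u/(2*u**2 + 2) - 2*exp(3/2)*exp(-4*u**2)/3 + 1/(4*u**2 + 4)] = (-27*u**6*exp(4*u**2) + 24*u**5*exp(4*u**2) + 32*u**5*exp(3/2) - 48*u**4*exp(4*u**2) + 48*u**3*exp(4*u**2) + 64*u**3*exp(3/2) - 9*u**2*exp(4*u**2) + 21*u*exp(4*u**2) + 32*u*exp(3/2))/(6*u**4*exp(4*u**2) + 12*u**2*exp(4*u**2) + 6*exp(4*u**2)), which equals f(u).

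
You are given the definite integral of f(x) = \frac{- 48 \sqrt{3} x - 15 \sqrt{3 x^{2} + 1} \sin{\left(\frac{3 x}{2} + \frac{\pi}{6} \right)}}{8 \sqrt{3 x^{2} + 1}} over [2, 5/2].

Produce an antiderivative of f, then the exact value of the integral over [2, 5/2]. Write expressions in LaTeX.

Since d/dx undoes antidifferentiation here, F'(x) = f(x) is required of F(x).
F(x) = \frac{- 8 \sqrt{3} \sqrt{3 x^{2} + 1} + 5 \cos{\left(\frac{3 x}{2} + \frac{\pi}{6} \right)}}{4} is an antiderivative of f.
Check: d/dx[\frac{- 8 \sqrt{3} \sqrt{3 x^{2} + 1} + 5 \cos{\left(\frac{3 x}{2} + \frac{\pi}{6} \right)}}{4}] = \frac{- 48 \sqrt{3} x - 15 \sqrt{3 x^{2} + 1} \sin{\left(\frac{3 x}{2} + \frac{\pi}{6} \right)}}{8 \sqrt{3 x^{2} + 1}} = f(x).
F(5/2) = - \sqrt{237} + \frac{5 \cos{\left(\frac{\pi}{6} + \frac{15}{4} \right)}}{4}; F(2) = - 2 \sqrt{39} + \frac{5 \cos{\left(\frac{\pi}{6} + 3 \right)}}{4}.
Integral = F(5/2) - F(2) = - \sqrt{237} + \frac{5 \cos{\left(\frac{\pi}{6} + \frac{15}{4} \right)}}{4} - \frac{5 \cos{\left(\frac{\pi}{6} + 3 \right)}}{4} + 2 \sqrt{39}.

Antiderivative: F(x) = \frac{- 8 \sqrt{3} \sqrt{3 x^{2} + 1} + 5 \cos{\left(\frac{3 x}{2} + \frac{\pi}{6} \right)}}{4}; value = - \sqrt{237} + \frac{5 \cos{\left(\frac{\pi}{6} + \frac{15}{4} \right)}}{4} - \frac{5 \cos{\left(\frac{\pi}{6} + 3 \right)}}{4} + 2 \sqrt{39}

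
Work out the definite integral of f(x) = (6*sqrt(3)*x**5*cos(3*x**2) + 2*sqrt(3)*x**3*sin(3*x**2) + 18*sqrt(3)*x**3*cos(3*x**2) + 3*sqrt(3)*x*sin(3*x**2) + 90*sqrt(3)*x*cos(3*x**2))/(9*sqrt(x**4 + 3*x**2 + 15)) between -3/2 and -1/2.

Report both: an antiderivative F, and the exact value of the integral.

Antiderivative: F(x) = sqrt(3)*sqrt(x**4 + 3*x**2 + 15)*sin(3*x**2)/9; value = -sqrt(143)*sin(27/4)/12 + sqrt(759)*sin(3/4)/36

f has the shape u'v + uv' for u = sqrt(x**4/3 + x**2 + 5)/3 and v = sin(3*x**2) — it is the derivative of the product u*v.
F(x) = sqrt(3)*sqrt(x**4 + 3*x**2 + 15)*sin(3*x**2)/9 is an antiderivative of f.
Check: d/dx[sqrt(3)*sqrt(x**4 + 3*x**2 + 15)*sin(3*x**2)/9] = (6*sqrt(3)*x**5*cos(3*x**2) + 2*sqrt(3)*x**3*sin(3*x**2) + 18*sqrt(3)*x**3*cos(3*x**2) + 3*sqrt(3)*x*sin(3*x**2) + 90*sqrt(3)*x*cos(3*x**2))/(9*sqrt(x**4 + 3*x**2 + 15)) = f(x).
F(-1/2) = sqrt(759)*sin(3/4)/36; F(-3/2) = sqrt(143)*sin(27/4)/12.
Integral = F(-1/2) - F(-3/2) = -sqrt(143)*sin(27/4)/12 + sqrt(759)*sin(3/4)/36.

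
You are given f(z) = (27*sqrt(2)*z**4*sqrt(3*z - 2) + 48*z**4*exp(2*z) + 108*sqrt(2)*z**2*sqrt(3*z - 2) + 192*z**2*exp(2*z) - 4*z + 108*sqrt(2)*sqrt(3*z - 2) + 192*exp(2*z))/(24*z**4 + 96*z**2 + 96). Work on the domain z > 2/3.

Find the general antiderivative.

F(z) = (3*sqrt(2)*(3*z - 2)**(3/2)*(z**2 + 2) + 12*(z**2 + 2)*exp(2*z) + 1)/(12*(z**2 + 2)) + C

An antiderivative F(z) passes only if d/dz[F] lands on f(z) exactly.
Check: d/dz[(3*sqrt(2)*(3*z - 2)**(3/2)*(z**2 + 2) + 12*(z**2 + 2)*exp(2*z) + 1)/(12*(z**2 + 2))] = (27*sqrt(2)*z**4*sqrt(3*z - 2) + 48*z**4*exp(2*z) + 108*sqrt(2)*z**2*sqrt(3*z - 2) + 192*z**2*exp(2*z) - 4*z + 108*sqrt(2)*sqrt(3*z - 2) + 192*exp(2*z))/(24*z**4 + 96*z**2 + 96) = f(z).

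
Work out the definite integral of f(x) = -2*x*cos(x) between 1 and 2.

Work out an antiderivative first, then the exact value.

An antiderivative F(x) passes only if d/dx[F] lands on f(x) exactly.
F(x) = 2*(-x*sin(x) - cos(x)) is an antiderivative of f.
Check: d/dx[2*(-x*sin(x) - cos(x))] = -2*x*cos(x) = f(x).
F(2) = -4*sin(2) - 2*cos(2); F(1) = -2*sin(1) - 2*cos(1).
Integral = F(2) - F(1) = -4*sin(2) - 2*cos(2) + 2*cos(1) + 2*sin(1).

Antiderivative: F(x) = 2*(-x*sin(x) - cos(x)); value = -4*sin(2) - 2*cos(2) + 2*cos(1) + 2*sin(1)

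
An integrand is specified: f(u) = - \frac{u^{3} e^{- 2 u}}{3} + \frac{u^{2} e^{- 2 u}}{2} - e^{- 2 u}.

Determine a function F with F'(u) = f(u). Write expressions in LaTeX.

An antiderivative is F(u) = \frac{\left(u^{3} + 3\right) e^{- 2 u}}{6}.

f has the shape v'r + vr' for v = \frac{u^{3}}{6} + \frac{1}{2} and r = e^{- 2 u} — it is the derivative of the product v*r.
Check: d/du[\frac{\left(u^{3} + 3\right) e^{- 2 u}}{6}] = \frac{\left(- 2 u^{3} + 3 u^{2} - 6\right) e^{- 2 u}}{6}, which equals f(u).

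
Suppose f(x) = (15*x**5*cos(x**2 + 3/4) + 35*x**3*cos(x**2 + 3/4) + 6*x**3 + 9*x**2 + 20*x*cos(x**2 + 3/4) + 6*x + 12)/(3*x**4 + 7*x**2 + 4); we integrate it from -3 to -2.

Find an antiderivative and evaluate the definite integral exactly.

A candidate is checked by its d/dx: the result must match f(x).
F(x) = (2*log(x**2 + 4/3) + 5*sin(x**2 + 3/4) + 6*atan(x))/2 is an antiderivative of f.
Check: d/dx[(2*log(x**2 + 4/3) + 5*sin(x**2 + 3/4) + 6*atan(x))/2] = (15*x**5*cos(x**2 + 3/4) + 35*x**3*cos(x**2 + 3/4) + 6*x**3 + 9*x**2 + 20*x*cos(x**2 + 3/4) + 6*x + 12)/(3*x**4 + 7*x**2 + 4) = f(x).
F(-2) = -3*atan(2) + 5*sin(19/4)/2 + log(16/3); F(-3) = -3*atan(3) + 5*sin(39/4)/2 + log(31/3).
Integral = F(-2) - F(-3) = -3*atan(2) + 5*sin(19/4)/2 - log(31/3) - 5*sin(39/4)/2 + log(16/3) + 3*atan(3).

Antiderivative: F(x) = (2*log(x**2 + 4/3) + 5*sin(x**2 + 3/4) + 6*atan(x))/2; value = -3*atan(2) + 5*sin(19/4)/2 - log(31/3) - 5*sin(39/4)/2 + log(16/3) + 3*atan(3)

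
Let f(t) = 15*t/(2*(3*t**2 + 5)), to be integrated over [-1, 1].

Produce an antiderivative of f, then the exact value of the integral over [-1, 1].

Antiderivative: F(t) = 5*log(t**2 + 5/3)/4; value = 0

f matches the chain-rule pattern g'(h)*h' with inner function h(t) = t**2 + 5/3; substituting u = h(t) collapses the integral.
F(t) = 5*log(t**2 + 5/3)/4 is an antiderivative of f.
Check: d/dt[5*log(t**2 + 5/3)/4] = 15*t/(6*t**2 + 10), which equals f(t).
F(1) = 5*log(8/3)/4; F(-1) = 5*log(8/3)/4.
Integral = F(1) - F(-1) = 0.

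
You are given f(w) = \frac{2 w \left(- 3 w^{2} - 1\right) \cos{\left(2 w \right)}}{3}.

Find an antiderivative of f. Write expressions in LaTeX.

An antiderivative is F(w) = - w^{3} \sin{\left(2 w \right)} - \frac{3 w^{2} \cos{\left(2 w \right)}}{2} + \frac{7 w \sin{\left(2 w \right)}}{6} + \frac{7 \cos{\left(2 w \right)}}{12}.

Any candidate F(w) must reproduce f(w) exactly when differentiated.
Check: d/dw[- w^{3} \sin{\left(2 w \right)} - \frac{3 w^{2} \cos{\left(2 w \right)}}{2} + \frac{7 w \sin{\left(2 w \right)}}{6} + \frac{7 \cos{\left(2 w \right)}}{12}] = - 2 w^{3} \cos{\left(2 w \right)} - \frac{2 w \cos{\left(2 w \right)}}{3}, which equals f(w).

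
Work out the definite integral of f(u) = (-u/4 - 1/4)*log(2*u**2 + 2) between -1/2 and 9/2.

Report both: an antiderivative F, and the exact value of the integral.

Antiderivative: F(u) = -u**2*log(u**2 + 1)/8 - u**2*log(2)/8 + u**2/8 - u*log(u**2 + 1)/4 - u*log(2)/4 + u/2 - log(u**2 + 1)/8 - atan(u)/2; value = -117*log(85/2)/32 - atan(9/2)/2 - log(85/4)/8 - atan(1/2)/2 - 3*log(5/2)/32 + log(5/4)/8 + 5

A candidate is checked by its d/du: the result must match f(u).
F(u) = -u**2*log(u**2 + 1)/8 - u**2*log(2)/8 + u**2/8 - u*log(u**2 + 1)/4 - u*log(2)/4 + u/2 - log(u**2 + 1)/8 - atan(u)/2 is an antiderivative of f.
Check: d/du[-u**2*log(u**2 + 1)/8 - u**2*log(2)/8 + u**2/8 - u*log(u**2 + 1)/4 - u*log(2)/4 + u/2 - log(u**2 + 1)/8 - atan(u)/2] = -u*log(u**2 + 1)/4 - u*log(2)/4 - log(u**2 + 1)/4 - log(2)/4, which equals f(u).
F(9/2) = -121*log(85/4)/32 - 117*log(2)/32 - atan(9/2)/2 + 153/32; F(-1/2) = -7/32 - log(5/4)/32 + 3*log(2)/32 + atan(1/2)/2.
Integral = F(9/2) - F(-1/2) = -117*log(85/2)/32 - atan(9/2)/2 - log(85/4)/8 - atan(1/2)/2 - 3*log(5/2)/32 + log(5/4)/8 + 5.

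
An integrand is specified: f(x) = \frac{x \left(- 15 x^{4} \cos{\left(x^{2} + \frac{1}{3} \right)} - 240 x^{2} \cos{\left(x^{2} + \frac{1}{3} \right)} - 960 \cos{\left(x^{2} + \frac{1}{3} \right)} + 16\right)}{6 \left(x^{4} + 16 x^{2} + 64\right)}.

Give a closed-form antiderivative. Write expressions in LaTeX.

A first test for any F(x): its x-derivative must equal f(x) identically.
Check: d/dx[\frac{- 15 \left(x^{2} + 8\right) \sin{\left(x^{2} + \frac{1}{3} \right)} - 16}{12 \left(x^{2} + 8\right)}] = \frac{- 15 x^{5} \cos{\left(x^{2} + \frac{1}{3} \right)} - 240 x^{3} \cos{\left(x^{2} + \frac{1}{3} \right)} - 960 x \cos{\left(x^{2} + \frac{1}{3} \right)} + 16 x}{6 x^{4} + 96 x^{2} + 384}, which equals f(x).

An antiderivative is F(x) = \frac{- 15 \left(x^{2} + 8\right) \sin{\left(x^{2} + \frac{1}{3} \right)} - 16}{12 \left(x^{2} + 8\right)}.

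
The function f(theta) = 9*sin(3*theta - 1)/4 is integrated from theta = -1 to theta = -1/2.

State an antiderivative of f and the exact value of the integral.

Antiderivative: F(theta) = -3*cos(3*theta - 1)/4; value = 3*cos(4)/4 - 3*cos(5/2)/4

For F(theta) to be correct the identity F'(theta) - f(theta) = 0 must hold.
F(theta) = -3*cos(3*theta - 1)/4 is an antiderivative of f.
Check: d/dtheta[-3*cos(3*theta - 1)/4] = 9*sin(3*theta - 1)/4 = f(theta).
F(-1/2) = -3*cos(5/2)/4; F(-1) = -3*cos(4)/4.
Integral = F(-1/2) - F(-1) = 3*cos(4)/4 - 3*cos(5/2)/4.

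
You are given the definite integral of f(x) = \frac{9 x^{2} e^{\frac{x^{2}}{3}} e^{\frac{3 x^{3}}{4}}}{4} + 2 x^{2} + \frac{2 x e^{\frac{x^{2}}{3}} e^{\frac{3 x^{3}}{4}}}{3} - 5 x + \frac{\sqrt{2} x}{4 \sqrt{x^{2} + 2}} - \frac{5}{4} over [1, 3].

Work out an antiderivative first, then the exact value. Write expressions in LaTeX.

The integrand splits into summands that can be handled one at a time.
F(x) = \frac{8 x^{3} - 30 x^{2} - 15 x + 3 \sqrt{2} \sqrt{x^{2} + 2} + 12 e^{\frac{x^{2}}{3}} e^{\frac{3 x^{3}}{4}}}{12} is an antiderivative of f.
Check: d/dx[\frac{8 x^{3} - 30 x^{2} - 15 x + 3 \sqrt{2} \sqrt{x^{2} + 2} + 12 e^{\frac{x^{2}}{3}} e^{\frac{3 x^{3}}{4}}}{12}] = \frac{27 x^{2} \sqrt{x^{2} + 2} e^{\frac{x^{2}}{3}} e^{\frac{3 x^{3}}{4}} + 24 x^{2} \sqrt{x^{2} + 2} + 8 x \sqrt{x^{2} + 2} e^{\frac{x^{2}}{3}} e^{\frac{3 x^{3}}{4}} - 60 x \sqrt{x^{2} + 2} + 3 \sqrt{2} x - 15 \sqrt{x^{2} + 2}}{12 \sqrt{x^{2} + 2}}, which equals f(x).
F(3) = - \frac{33}{4} + \frac{\sqrt{22}}{4} + e^{\frac{93}{4}}; F(1) = - \frac{37}{12} + \frac{\sqrt{6}}{4} + e^{\frac{13}{12}}.
Integral = F(3) - F(1) = - \frac{31}{6} - e^{\frac{13}{12}} - \frac{\sqrt{6}}{4} + \frac{\sqrt{22}}{4} + e^{\frac{93}{4}}.

Antiderivative: F(x) = \frac{8 x^{3} - 30 x^{2} - 15 x + 3 \sqrt{2} \sqrt{x^{2} + 2} + 12 e^{\frac{x^{2}}{3}} e^{\frac{3 x^{3}}{4}}}{12}; value = - \frac{31}{6} - e^{\frac{13}{12}} - \frac{\sqrt{6}}{4} + \frac{\sqrt{22}}{4} + e^{\frac{93}{4}}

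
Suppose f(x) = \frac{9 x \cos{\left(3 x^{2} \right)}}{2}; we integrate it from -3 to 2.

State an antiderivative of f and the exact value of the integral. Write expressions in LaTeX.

Antiderivative: F(x) = \frac{3 \sin{\left(3 x^{2} \right)}}{4}; value = - \frac{3 \sin{\left(27 \right)}}{4} + \frac{3 \sin{\left(12 \right)}}{4}

The substitution u = 3 x^{2} works: f is exactly (dF/du)*(du/dx) for that inner function.
F(x) = \frac{3 \sin{\left(3 x^{2} \right)}}{4} is an antiderivative of f.
Check: d/dx[\frac{3 \sin{\left(3 x^{2} \right)}}{4}] = \frac{9 x \cos{\left(3 x^{2} \right)}}{2} = f(x).
F(2) = \frac{3 \sin{\left(12 \right)}}{4}; F(-3) = \frac{3 \sin{\left(27 \right)}}{4}.
Integral = F(2) - F(-3) = - \frac{3 \sin{\left(27 \right)}}{4} + \frac{3 \sin{\left(12 \right)}}{4}.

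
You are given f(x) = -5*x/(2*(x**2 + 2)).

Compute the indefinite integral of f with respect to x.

The substitution u = x**2 + 2 works: f is exactly (dF/du)*(du/dx) for that inner function.
Check: d/dx[-5*log(x**2 + 2)/4] = -5*x/(2*x**2 + 4), which equals f(x).

F(x) = -5*log(x**2 + 2)/4 + C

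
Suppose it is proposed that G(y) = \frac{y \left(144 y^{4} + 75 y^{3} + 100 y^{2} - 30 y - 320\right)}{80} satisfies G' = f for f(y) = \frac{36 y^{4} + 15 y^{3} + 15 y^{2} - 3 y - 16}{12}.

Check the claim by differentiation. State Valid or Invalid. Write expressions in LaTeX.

Invalid: d/dy[G] - f = 6 y^{4} + \frac{5 y^{3}}{2} + \frac{5 y^{2}}{2} - \frac{y}{2} - \frac{8}{3}, which is not 0.

d/dy[G] = 9 y^{4} + \frac{15 y^{3}}{4} + \frac{15 y^{2}}{4} - \frac{3 y}{4} - 4
d/dy[G] - f(y) = 6 y^{4} + \frac{5 y^{3}}{2} + \frac{5 y^{2}}{2} - \frac{y}{2} - \frac{8}{3} != 0.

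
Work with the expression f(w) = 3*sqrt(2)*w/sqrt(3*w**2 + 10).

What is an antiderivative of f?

An antiderivative is F(w) = 2*sqrt(3*w**2/2 + 5).

The substitution u = 3*w**2/2 + 5 works: f is exactly (dF/du)*(du/dw) for that inner function.
Check: d/dw[2*sqrt(3*w**2/2 + 5)] = 3*sqrt(2)*w/sqrt(3*w**2 + 10) = f(w).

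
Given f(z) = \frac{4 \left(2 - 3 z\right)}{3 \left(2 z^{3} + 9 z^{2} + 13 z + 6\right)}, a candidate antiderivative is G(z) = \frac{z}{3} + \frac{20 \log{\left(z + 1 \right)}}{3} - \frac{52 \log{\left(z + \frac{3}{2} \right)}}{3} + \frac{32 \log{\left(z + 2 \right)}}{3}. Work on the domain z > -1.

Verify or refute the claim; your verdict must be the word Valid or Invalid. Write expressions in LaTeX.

Invalid: d/dz[G] - f = \frac{1}{3}, which is not 0.

d/dz[G] = \frac{2 z^{3} + 9 z^{2} + z + 14}{6 z^{3} + 27 z^{2} + 39 z + 18}
d/dz[G] - f(z) = \frac{1}{3} != 0.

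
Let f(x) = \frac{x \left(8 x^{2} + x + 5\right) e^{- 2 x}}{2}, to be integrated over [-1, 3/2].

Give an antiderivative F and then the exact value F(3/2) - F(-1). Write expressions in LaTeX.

Antiderivative: F(x) = - 2 x^{3} e^{- 2 x} - \frac{13 x^{2} e^{- 2 x}}{4} - \frac{9 x e^{- 2 x}}{2} - \frac{9 e^{- 2 x}}{4}; value = - e^{2} - \frac{369}{16 e^{3}}

f has the shape u'v + uv' for u = - 2 x^{3} - \frac{13 x^{2}}{4} - \frac{9 x}{2} - \frac{9}{4} and v = e^{- 2 x} — it is the derivative of the product u*v.
F(x) = - 2 x^{3} e^{- 2 x} - \frac{13 x^{2} e^{- 2 x}}{4} - \frac{9 x e^{- 2 x}}{2} - \frac{9 e^{- 2 x}}{4} is an antiderivative of f.
Check: d/dx[- 2 x^{3} e^{- 2 x} - \frac{13 x^{2} e^{- 2 x}}{4} - \frac{9 x e^{- 2 x}}{2} - \frac{9 e^{- 2 x}}{4}] = \frac{\left(8 x^{3} + x^{2} + 5 x\right) e^{- 2 x}}{2}, which equals f(x).
F(3/2) = - \frac{369}{16 e^{3}}; F(-1) = e^{2}.
Integral = F(3/2) - F(-1) = - e^{2} - \frac{369}{16 e^{3}}.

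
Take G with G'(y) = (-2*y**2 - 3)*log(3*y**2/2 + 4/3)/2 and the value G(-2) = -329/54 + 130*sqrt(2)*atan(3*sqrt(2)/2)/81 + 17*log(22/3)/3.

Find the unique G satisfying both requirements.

G(y) = 2*y**3/9 + 65*y/27 + (-y**3/3 - 3*y/2)*log(3*y**2/2 + 4/3) - 130*sqrt(2)*atan(3*sqrt(2)*y/4)/81 + 1/2

Any candidate G(y) must reproduce the stated G'(y) exactly.
A general antiderivative is 2*y**3/9 + 65*y/27 + (-y**3/3 - 3*y/2)*log(3*y**2/2 + 4/3) - 130*sqrt(2)*atan(3*sqrt(2)*y/4)/81 + C.
The condition gives C = -329/54 + 130*sqrt(2)*atan(3*sqrt(2)/2)/81 + 17*log(22/3)/3 - (-178/27 + 130*sqrt(2)*atan(3*sqrt(2)/2)/81 + 17*log(22/3)/3) = 1/2.
So G(y) = 2*y**3/9 + 65*y/27 + (-y**3/3 - 3*y/2)*log(3*y**2/2 + 4/3) - 130*sqrt(2)*atan(3*sqrt(2)*y/4)/81 + 1/2.
Check: d/dy[2*y**3/9 + 65*y/27 + (-y**3/3 - 3*y/2)*log(3*y**2/2 + 4/3) - 130*sqrt(2)*atan(3*sqrt(2)*y/4)/81 + 1/2] = -y**2*log(9*y**2 + 8) + y**2*log(6) - 3*log(9*y**2 + 8)/2 + 3*log(6)/2, which equals G'(y).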